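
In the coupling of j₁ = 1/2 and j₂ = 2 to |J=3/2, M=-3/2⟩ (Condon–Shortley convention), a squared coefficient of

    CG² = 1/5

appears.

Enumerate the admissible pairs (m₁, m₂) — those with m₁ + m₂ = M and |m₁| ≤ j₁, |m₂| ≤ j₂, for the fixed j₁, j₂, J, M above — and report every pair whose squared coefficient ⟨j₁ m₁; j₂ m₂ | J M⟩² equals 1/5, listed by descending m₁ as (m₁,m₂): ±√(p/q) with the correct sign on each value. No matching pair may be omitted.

Admissible pairs with m₁+m₂ = M = -3/2: (-1/2,-1), (1/2,-2)
  (m₁,m₂)=(1/2,-2): CG² = 4/5, CG = +√(4/5)
  (m₁,m₂)=(-1/2,-1): CG² = 1/5, CG = −√(1/5)   ← matches the target
Pairs with CG² = 1/5: (-1/2,-1): −√(1/5)

(-1/2,-1): −√(1/5)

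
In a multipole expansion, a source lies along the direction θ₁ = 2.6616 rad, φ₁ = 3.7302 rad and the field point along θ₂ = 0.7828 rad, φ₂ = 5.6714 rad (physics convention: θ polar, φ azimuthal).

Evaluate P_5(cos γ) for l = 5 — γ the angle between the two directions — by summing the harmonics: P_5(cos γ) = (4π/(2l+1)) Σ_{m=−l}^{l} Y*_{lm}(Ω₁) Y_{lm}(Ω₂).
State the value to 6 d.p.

0.414821

Addition theorem: P_5(cos γ) = (4π/11) Σ_m Y*_{lm}(Ω₁) Y_{lm}(Ω₂), m = −5…5:
  term(m=-5) = -0.000758+0.000219i   from Y*(Ω₁)=+0.009554-0.001922i, Y(Ω₂)=-0.080709+0.006687i
  term(m=-4) = -0.001357+0.015178i   from Y*(Ω₁)=+0.041783-0.041930i, Y(Ω₂)=-0.197814+0.164749i
  term(m=-3) = +0.079379+0.039287i   from Y*(Ω₁)=+0.040141-0.203210i, Y(Ω₂)=-0.111808+0.412712i
  term(m=-2) = +0.097646-0.089304i   from Y*(Ω₁)=-0.167220-0.402699i, Y(Ω₂)=+0.103268+0.285360i
  term(m=-1) = +0.026406+0.067999i   from Y*(Ω₁)=-0.367093-0.245049i, Y(Ω₂)=-0.135296-0.094921i
  term(m=+0) = -0.039517+0.000000i   from Y*(Ω₁)=+0.111678-0.000000i, Y(Ω₂)=-0.353844+0.000000i
  term(m=+1) = +0.026406-0.067999i   from Y*(Ω₁)=+0.367093-0.245049i, Y(Ω₂)=+0.135296-0.094921i
  term(m=+2) = +0.097646+0.089304i   from Y*(Ω₁)=-0.167220+0.402699i, Y(Ω₂)=+0.103268-0.285360i
  term(m=+3) = +0.079379-0.039287i   from Y*(Ω₁)=-0.040141-0.203210i, Y(Ω₂)=+0.111808+0.412712i
  term(m=+4) = -0.001357-0.015178i   from Y*(Ω₁)=+0.041783+0.041930i, Y(Ω₂)=-0.197814-0.164749i
  term(m=+5) = -0.000758-0.000219i   from Y*(Ω₁)=-0.009554-0.001922i, Y(Ω₂)=+0.080709+0.006687i
Σ over m = +0.363114-0.000000i; ×(4π/11) → +0.414821-0.000000i. Real part: 0.414821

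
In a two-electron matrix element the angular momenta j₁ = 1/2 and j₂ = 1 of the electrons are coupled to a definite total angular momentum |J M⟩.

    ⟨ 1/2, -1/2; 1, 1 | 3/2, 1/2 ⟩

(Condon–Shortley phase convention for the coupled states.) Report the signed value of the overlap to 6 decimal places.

j₁+j₂−J=0  J+j₁−j₂=1  J−j₁+j₂=2  j₁+j₂+J+1=4
(j₁±m₁, j₂±m₂, J±M) = (0,1,2,0,2,1)
P² = 4/3
sum k=0..0:
  [0] +1/2 = 1/2
S = 1/2
C² = P²·S² = 1/3 ; C = +0.577350

+√(1/3) ≈ +0.577350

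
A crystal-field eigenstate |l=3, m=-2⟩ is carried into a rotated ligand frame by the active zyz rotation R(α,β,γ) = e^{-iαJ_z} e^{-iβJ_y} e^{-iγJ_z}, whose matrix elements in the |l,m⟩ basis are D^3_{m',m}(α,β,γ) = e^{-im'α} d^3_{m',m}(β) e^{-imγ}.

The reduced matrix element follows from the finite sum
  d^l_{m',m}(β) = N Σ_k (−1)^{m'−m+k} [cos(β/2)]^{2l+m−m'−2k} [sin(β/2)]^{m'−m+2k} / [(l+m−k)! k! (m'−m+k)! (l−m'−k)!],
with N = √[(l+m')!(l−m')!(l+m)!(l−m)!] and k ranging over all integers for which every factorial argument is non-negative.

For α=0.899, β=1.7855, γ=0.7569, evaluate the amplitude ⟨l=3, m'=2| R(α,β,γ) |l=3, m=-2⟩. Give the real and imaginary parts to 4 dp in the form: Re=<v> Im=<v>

Re=0.4805 Im=-0.1404

Split into d^3_{2,-2}(β=1.7855) × two z-phases.
c=cos(1.785500/2)=0.627273, s=sin(1.785500/2)=0.778800; N=√[120·1·1·120]=120.000000
k∈{0,1} keeps every argument non-negative
  k=0: (−1)^4·120.0000/(24)·0.6273^2·0.7788^4 = +0.723745
  k=1: (−1)^5·120.0000/(120)·0.6273^0·0.7788^6 = -0.223128
d^3_{2,-2}(1.7855) = +0.723745 -0.223128 = +0.500617
Attach z-rotation phases: D = e^{-i(2)(0.8990)}·(+0.500617)·e^{-i(-2)(0.7569)} = +0.480536-0.140368i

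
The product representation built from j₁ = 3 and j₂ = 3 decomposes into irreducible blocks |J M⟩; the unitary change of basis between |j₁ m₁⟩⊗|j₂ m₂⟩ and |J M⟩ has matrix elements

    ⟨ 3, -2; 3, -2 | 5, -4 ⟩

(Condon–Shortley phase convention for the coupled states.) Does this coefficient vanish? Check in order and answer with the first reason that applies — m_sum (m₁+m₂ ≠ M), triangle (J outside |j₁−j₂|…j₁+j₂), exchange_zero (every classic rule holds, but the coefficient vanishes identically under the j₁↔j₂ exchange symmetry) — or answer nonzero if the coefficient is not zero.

m-sum: m₁+m₂ = -2+(-2) = -4, M = -4  ✓
triangle: |j₁−j₂| = 0 ≤ J = 5 ≤ j₁+j₂ = 6  ✓
exchange: j₁=j₂ and m₁=m₂, and (−1)^(j₁+j₂−J) = (−1)^1 = −1 forces ⟨j₁m₁;j₂m₂|JM⟩ = −⟨j₂m₂;j₁m₁|JM⟩ = −⟨j₁m₁;j₂m₂|JM⟩ ⇒ the coefficient vanishes identically
Racah sum check: Σ_k collapses to 0 ⇒ CG = 0

exchange_zero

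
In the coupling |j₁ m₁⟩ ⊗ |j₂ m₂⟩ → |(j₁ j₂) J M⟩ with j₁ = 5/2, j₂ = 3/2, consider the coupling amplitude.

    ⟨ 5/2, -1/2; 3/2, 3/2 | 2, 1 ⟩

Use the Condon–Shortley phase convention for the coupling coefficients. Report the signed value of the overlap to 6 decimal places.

+0.566947

triangle: 2!*3!*1!/7! = 12/5040
(j±m)!: 2!*3!*3!*0!*3!*1! = 432
prefactor² = (2J+1)*Δ*N² = 36/7
  k=2: +1/(2!*0!*1!*1!*2!*0!) = 1/4
Σ = 1/4  ⇒  CG² = 36/7*(1/4)² = 9/28
CG = +√(9/28) = +0.566947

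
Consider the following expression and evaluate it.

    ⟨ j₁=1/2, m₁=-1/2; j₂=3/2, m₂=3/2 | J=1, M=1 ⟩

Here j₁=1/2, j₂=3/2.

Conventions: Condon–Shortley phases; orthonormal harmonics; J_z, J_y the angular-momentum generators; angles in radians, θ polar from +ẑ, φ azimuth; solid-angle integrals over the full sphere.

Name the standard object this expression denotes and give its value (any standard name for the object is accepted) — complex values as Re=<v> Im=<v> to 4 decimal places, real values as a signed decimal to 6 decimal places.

This is a Clebsch–Gordan (vector-coupling) coefficient.
√[3·1!0!2!/4! · 0!1!3!0!2!0!] = √(3)
  +(−1)^1/∏(1,0,0,2,0,0)! = -1/2  (running -1/2)
⟨..|..⟩ = √(3)·(-1/2) = -0.866025

Clebsch–Gordan coefficient, −√(3/4) ≈ -0.866025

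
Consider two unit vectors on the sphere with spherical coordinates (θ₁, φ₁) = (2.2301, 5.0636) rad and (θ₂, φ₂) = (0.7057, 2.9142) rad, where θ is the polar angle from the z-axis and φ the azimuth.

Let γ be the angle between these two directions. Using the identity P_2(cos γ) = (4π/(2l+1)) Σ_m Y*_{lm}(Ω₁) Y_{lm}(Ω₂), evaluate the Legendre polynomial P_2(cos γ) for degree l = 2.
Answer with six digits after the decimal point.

0.336116

Expand P_2 via completeness: Σ_{m} conj(Y_{2,m}) at Ω₁ times Y_{2,m} at Ω₂ —
  term(m=-2) = (-0.015759, -0.035906)   from Y*(Ω₁)=(-0.184202, -0.155915), Y(Ω₂)=(0.145967, 0.071373)
  term(m=-1) = (0.078012, -0.119436)   from Y*(Ω₁)=(-0.128688, 0.351222), Y(Ω₂)=(-0.371560, -0.085977)
  term(m=+0) = (0.009230, 0.000000)   from Y*(Ω₁)=(0.039649, -0.000000), Y(Ω₂)=(0.232785, 0.000000)
  term(m=+1) = (0.078012, 0.119436)   from Y*(Ω₁)=(0.128688, 0.351222), Y(Ω₂)=(0.371560, -0.085977)
  term(m=+2) = (-0.015759, 0.035906)   from Y*(Ω₁)=(-0.184202, 0.155915), Y(Ω₂)=(0.145967, -0.071373)
Σ over m = (0.133736, -0.000000); ×(4π/5) → (0.336116, -0.000000). Real part: 0.336116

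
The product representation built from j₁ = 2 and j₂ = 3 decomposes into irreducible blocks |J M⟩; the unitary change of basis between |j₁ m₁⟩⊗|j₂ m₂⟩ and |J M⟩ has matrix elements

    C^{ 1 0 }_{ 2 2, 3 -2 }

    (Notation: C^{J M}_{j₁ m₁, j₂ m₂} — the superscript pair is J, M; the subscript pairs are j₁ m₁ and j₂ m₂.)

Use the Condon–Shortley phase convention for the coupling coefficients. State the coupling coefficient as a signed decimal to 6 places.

+0.377964  (= +√(1/7))

triangle: 4!·0!·2!/7! = 48/5040
(j±m)!: 4!·0!·1!·5!·1!·1! = 2880
prefactor² = (2J+1)·Δ·N² = 576/7
  k=0: +1/(0!·4!·0!·1!·0!·1!) = 1/24
Σ = 1/24  ⇒  CG² = 576/7·(1/24)² = 1/7
CG = +√(1/7) = +0.377964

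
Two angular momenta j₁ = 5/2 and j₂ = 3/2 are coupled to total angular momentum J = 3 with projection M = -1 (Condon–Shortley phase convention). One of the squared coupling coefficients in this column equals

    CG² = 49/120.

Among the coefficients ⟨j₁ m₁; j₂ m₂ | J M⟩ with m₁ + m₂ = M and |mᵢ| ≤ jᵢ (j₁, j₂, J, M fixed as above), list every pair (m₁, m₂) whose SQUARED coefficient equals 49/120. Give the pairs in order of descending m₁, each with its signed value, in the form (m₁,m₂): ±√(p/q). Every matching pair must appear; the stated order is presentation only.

Admissible pairs with m₁+m₂ = M = -1: (-5/2,3/2), (-3/2,1/2), (-1/2,-1/2), (1/2,-3/2)
  (m₁,m₂)=(1/2,-3/2): CG² = 9/20, CG = +√(9/20)
  (m₁,m₂)=(-1/2,-1/2): CG² = 1/60, CG = +√(1/60)
  (m₁,m₂)=(-3/2,1/2): CG² = 49/120, CG = −√(49/120)   ← matches the target
  (m₁,m₂)=(-5/2,3/2): CG² = 1/8, CG = −√(1/8)
Pairs with CG² = 49/120: (-3/2,1/2): −√(49/120)

(-3/2,1/2): −√(49/120)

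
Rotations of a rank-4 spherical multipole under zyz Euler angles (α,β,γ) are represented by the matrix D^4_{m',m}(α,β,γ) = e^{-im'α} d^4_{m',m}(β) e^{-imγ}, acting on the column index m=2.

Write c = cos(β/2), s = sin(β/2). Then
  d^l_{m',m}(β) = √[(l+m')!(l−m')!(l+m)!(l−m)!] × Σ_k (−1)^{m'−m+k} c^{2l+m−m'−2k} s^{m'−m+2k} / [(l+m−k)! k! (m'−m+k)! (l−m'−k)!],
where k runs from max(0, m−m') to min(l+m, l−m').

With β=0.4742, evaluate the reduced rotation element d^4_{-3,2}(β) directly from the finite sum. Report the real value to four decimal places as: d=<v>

d=0.0072

d^4_{-3,2}(β=0.4742) via the finite sum:
c=cos(0.474200/2)=0.972023, s=sin(0.474200/2)=0.234885; N=√[1·5040·720·2]=2693.993318
The bounds max(0,m−m')=5 and min(l+m,l−m')=6 give 2 terms
  k=5: (−1)^0·2693.9933/(240)·0.9720^3·0.2349^5 = +0.007370
  k=6: (−1)^1·2693.9933/(720)·0.9720^1·0.2349^7 = -0.000143
d^4_{-3,2}(0.4742) = +0.007370 -0.000143 = +0.007227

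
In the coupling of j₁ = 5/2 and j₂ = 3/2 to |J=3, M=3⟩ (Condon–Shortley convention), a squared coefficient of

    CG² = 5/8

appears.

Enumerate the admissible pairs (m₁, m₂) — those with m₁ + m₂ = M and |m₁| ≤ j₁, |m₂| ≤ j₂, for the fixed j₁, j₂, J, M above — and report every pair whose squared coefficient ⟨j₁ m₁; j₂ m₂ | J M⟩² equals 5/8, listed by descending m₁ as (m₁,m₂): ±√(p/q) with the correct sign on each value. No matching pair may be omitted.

(5/2,1/2): +√(5/8)

Admissible pairs with m₁+m₂ = M = 3: (3/2,3/2), (5/2,1/2)
  (m₁,m₂)=(5/2,1/2): CG² = 5/8, CG = +√(5/8)   ← matches the target
  (m₁,m₂)=(3/2,3/2): CG² = 3/8, CG = −√(3/8)
Pairs with CG² = 5/8: (5/2,1/2): +√(5/8)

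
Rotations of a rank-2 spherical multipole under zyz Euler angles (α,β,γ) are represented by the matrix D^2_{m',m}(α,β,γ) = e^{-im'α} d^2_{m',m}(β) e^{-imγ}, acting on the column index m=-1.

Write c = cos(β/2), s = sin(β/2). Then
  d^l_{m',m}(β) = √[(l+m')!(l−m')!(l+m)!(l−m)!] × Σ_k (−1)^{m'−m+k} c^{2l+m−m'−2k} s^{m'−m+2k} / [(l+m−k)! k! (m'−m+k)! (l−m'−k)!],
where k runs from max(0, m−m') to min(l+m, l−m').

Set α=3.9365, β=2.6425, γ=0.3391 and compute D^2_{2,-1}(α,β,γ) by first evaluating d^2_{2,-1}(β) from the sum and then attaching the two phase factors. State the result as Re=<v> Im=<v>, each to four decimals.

First d^2_{2,-1}(β=2.6425), then the phase factors e^{-i(2)α} and e^{-i(-1)γ}:
c=cos(2.642500/2)=0.246964, s=sin(2.642500/2)=0.969025; N=√[24·1·1·6]=12.000000
Admissible k: 0..0 (factorial args all ≥0)
  k=0: (−1)^3·12.0000/(6)·0.2470^1·0.9690^3 = -0.449437
d^2_{2,-1}(2.6425) = -0.449437
D = (-0.019017-0.999819i)·(-0.449437)·(+0.943054+0.332638i) = -0.141413+0.426610i

Re=-0.1414 Im=0.4266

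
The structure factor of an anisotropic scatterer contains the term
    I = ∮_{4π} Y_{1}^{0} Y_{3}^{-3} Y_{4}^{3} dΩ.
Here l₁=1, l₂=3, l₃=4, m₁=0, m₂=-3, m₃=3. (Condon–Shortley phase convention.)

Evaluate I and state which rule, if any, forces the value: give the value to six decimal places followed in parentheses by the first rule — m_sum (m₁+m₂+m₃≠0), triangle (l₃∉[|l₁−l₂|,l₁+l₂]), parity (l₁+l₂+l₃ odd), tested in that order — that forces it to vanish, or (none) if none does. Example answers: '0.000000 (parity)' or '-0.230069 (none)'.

m-sum 0 ✓  L=8 even ✓  2≤4≤4 ✓
Π(2lᵢ+1) = 3×7×9 = 189
triangle coeff Δ(1,3,4) = 1/252
Σ_t [0,0]: t=0:+1/36 = 1/36
(3j)²=4/63 [(1 3 4; 0 0 0)], sign=+1
Σ_t [0,0]: t=0:+1/720 = 1/720
(3j)²=1/36 [(1 3 4; 0 -3 3)], sign=-1
⇒ 4πI² = 1/3
I = (-1)√(1/3/(4π)) = -0.16286750
No selection rule forces the value: the integral is nonzero (none).

-0.162868 (none)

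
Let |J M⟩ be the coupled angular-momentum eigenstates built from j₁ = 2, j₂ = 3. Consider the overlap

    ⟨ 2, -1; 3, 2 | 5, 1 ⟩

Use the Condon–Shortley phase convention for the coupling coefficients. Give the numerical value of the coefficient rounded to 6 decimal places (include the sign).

+0.338062

√[11·0!4!6!/11! · 1!3!5!1!6!4!] = √(414720/7)
  +(−1)^0/∏(0,0,3,5,1,1)! = 1/720  (running 1/720)
⟨..|..⟩ = √(414720/7)·(1/720) = +0.338062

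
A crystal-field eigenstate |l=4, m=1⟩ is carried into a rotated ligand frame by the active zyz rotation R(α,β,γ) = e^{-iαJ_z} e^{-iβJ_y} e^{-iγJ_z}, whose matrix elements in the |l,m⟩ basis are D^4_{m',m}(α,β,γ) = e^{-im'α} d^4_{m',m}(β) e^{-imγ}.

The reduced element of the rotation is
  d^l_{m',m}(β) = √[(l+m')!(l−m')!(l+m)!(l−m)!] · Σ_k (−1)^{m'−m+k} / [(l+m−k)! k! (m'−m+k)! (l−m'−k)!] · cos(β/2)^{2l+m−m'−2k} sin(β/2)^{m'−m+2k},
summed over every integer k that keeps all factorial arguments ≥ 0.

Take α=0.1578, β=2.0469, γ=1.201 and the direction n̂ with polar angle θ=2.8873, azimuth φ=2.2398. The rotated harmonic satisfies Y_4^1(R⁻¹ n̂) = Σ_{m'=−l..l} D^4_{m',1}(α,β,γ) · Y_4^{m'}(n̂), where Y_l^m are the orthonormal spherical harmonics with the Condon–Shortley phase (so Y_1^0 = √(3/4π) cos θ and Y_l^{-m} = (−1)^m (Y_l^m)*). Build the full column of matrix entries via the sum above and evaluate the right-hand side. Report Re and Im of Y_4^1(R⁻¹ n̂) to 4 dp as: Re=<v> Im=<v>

Need the full column D^4_{m',1} for m'=−4..4 at α=0.1578, β=2.0469, γ=1.2010.
cos(β/2)=0.520423, sin(β/2)=0.853909
d^4_{-4,1}: single k=5 term ⇒ +0.478873;  D = +0.403215-0.258335i
d^4_{-3,1}: k∈[4..5] ⇒ +0.515930 -0.833396 = -0.317466;  D = -0.237075+0.211140i
d^4_{-2,1}: k∈[3..5] ⇒ +0.336149 -1.357478 +0.730924 = -0.290405;  D = -0.183820+0.224822i
d^4_{-1,1}: k∈[2..5] ⇒ +0.144865 -1.170019 +1.574971 -0.282677 = +0.267139;  D = +0.134493-0.230814i
d^4_{0,1}: k∈[1..4] ⇒ +0.039484 -0.637798 +1.717089 -0.770462 = +0.348313;  D = +0.125889-0.324767i
d^4_{1,1}: k∈[0..3] ⇒ +0.005381 -0.217297 +1.170019 -1.049981 = -0.091878;  D = -0.019332+0.089821i
d^4_{2,1}: k∈[0..2] ⇒ -0.037458 +0.504223 -0.904985 = -0.438220;  D = -0.023738+0.437576i
d^4_{3,1}: k∈[0..1] ⇒ +0.114983 -0.515930 = -0.400947;  D = +0.041465+0.398797i
d^4_{4,1}: single k=0 term ⇒ -0.177873;  D = +0.045969+0.171831i
Y_4^{m'}(θ=2.8873,φ=2.2398) and Σ D·Y over m':
  (+0.4032-0.2583i)·(-0.0016-0.0008i)  (-0.2371+0.2111i)·(-0.0175+0.0081i)  (-0.1838+0.2248i)·(-0.0271+0.1145i)  (+0.1345-0.2308i)·(+0.2541+0.3214i)  (+0.1259-0.3248i)·(+0.5933+0.0000i)  (-0.0193+0.0898i)·(-0.2541+0.3214i)  (-0.0237+0.4376i)·(-0.0271-0.1145i)  (+0.0415+0.3988i)·(+0.0175+0.0081i)  (+0.0460+0.1718i)·(-0.0016+0.0008i)
Y_4^1(R⁻¹ n̂) = +0.187927-0.271920i

Re=0.1879 Im=-0.2719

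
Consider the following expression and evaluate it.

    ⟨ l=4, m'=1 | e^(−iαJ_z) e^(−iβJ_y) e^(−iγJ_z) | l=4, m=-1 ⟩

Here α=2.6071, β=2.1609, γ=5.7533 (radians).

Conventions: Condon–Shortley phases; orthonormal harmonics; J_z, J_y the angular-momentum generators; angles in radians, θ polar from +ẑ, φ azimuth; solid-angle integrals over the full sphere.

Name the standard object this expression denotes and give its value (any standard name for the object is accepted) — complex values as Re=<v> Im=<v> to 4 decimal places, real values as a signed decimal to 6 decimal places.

Wigner D-matrix element, Re=-0.3924 Im=-0.0018

This is a Wigner D-matrix element — the rotation-matrix element ⟨l m'| R(α,β,γ) |l m⟩ in the angular-momentum basis.
First d^4_{1,-1}(β=2.1609), then the phase factors e^{-i(1)α} and e^{-i(-1)γ}:
c=cos(2.160900/2)=0.470931, s=sin(2.160900/2)=0.882170; N=√[120·6·6·120]=720.000000
Admissible k: 0..3 (factorial args all ≥0)
  k=0: (−1)^2·720.0000/(72)·0.4709^6·0.8822^2 = +0.084889
  k=1: (−1)^3·720.0000/(24)·0.4709^4·0.8822^4 = -0.893636
  k=2: (−1)^4·720.0000/(48)·0.4709^2·0.8822^6 = +1.567905
  k=3: (−1)^5·720.0000/(720)·0.4709^0·0.8822^8 = -0.366790
d^4_{1,-1}(2.1609) = +0.084889 -0.893636 +1.567905 -0.366790 = +0.392368
Attach z-rotation phases: D = e^{-i(1)(2.6071)}·(+0.392368)·e^{-i(-1)(5.7533)} = -0.392364-0.001808i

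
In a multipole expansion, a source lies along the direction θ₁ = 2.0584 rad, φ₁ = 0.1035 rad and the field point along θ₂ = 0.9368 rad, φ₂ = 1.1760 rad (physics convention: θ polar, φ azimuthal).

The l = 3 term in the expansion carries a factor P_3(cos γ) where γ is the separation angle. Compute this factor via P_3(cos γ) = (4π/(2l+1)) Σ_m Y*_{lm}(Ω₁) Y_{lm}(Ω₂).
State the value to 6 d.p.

-0.093355

Addition theorem: P_3(cos γ) = (4π/7) Σ_m Y*_{lm}(Ω₁) Y_{lm}(Ω₂), m = −3…3:
  term(m=-3) = -0.062591+0.004760i   from Y*(Ω₁)=+0.273934+0.087900i, Y(Ω₂)=-0.202103+0.082228i
  term(m=-2) = +0.079766+0.123302i   from Y*(Ω₁)=-0.365733-0.076807i, Y(Ω₂)=-0.276696-0.279027i
  term(m=-1) = +0.002614-0.004804i   from Y*(Ω₁)=+0.027691+0.002876i, Y(Ω₂)=+0.075561-0.181343i
  term(m=+0) = -0.091581+0.000000i   from Y*(Ω₁)=+0.332626-0.000000i, Y(Ω₂)=-0.275327+0.000000i
  term(m=+1) = +0.002614+0.004804i   from Y*(Ω₁)=-0.027691+0.002876i, Y(Ω₂)=-0.075561-0.181343i
  term(m=+2) = +0.079766-0.123302i   from Y*(Ω₁)=-0.365733+0.076807i, Y(Ω₂)=-0.276696+0.279027i
  term(m=+3) = -0.062591-0.004760i   from Y*(Ω₁)=-0.273934+0.087900i, Y(Ω₂)=+0.202103+0.082228i
Total Σ_m = -0.052003-0.000000i. Multiply by 1.795196: -0.093355-0.000000i. P_3(cos γ) = -0.093355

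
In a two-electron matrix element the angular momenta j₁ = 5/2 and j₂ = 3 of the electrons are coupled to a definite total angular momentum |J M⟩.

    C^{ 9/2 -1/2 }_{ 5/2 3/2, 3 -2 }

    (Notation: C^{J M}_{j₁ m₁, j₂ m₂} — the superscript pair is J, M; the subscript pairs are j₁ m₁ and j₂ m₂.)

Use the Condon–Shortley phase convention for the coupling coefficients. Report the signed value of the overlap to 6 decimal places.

+√(361/1386) ≈ +0.510355

triangle: 1!·4!·5!/11! = 2880/39916800
(j±m)!: 4!·1!·1!·5!·4!·5! = 8294400
prefactor² = (2J+1)·Δ·N² = 460800/77
  k=0: +1/(0!·1!·1!·1!·3!·4!) = 1/144
  k=1: −1/(1!·0!·0!·0!·4!·5!) = -1/2880
Σ = 19/2880  ⇒  CG² = 460800/77·(19/2880)² = 361/1386
CG = +√(361/1386) = +0.510355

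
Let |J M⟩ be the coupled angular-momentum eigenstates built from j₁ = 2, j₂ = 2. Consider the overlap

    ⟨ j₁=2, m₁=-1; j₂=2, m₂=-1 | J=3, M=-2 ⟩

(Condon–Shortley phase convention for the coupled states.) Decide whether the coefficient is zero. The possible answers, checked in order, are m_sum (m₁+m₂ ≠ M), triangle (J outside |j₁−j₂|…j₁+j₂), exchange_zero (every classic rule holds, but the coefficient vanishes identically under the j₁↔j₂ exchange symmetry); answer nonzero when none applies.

exchange_zero

m-sum: m₁+m₂ = -1+(-1) = -2, M = -2  ✓
triangle: |j₁−j₂| = 0 ≤ J = 3 ≤ j₁+j₂ = 4  ✓
exchange: j₁=j₂ and m₁=m₂, and (−1)^(j₁+j₂−J) = (−1)^1 = −1 forces ⟨j₁m₁;j₂m₂|JM⟩ = −⟨j₂m₂;j₁m₁|JM⟩ = −⟨j₁m₁;j₂m₂|JM⟩ ⇒ the coefficient vanishes identically
Racah sum check: Σ_k collapses to 0 ⇒ CG = 0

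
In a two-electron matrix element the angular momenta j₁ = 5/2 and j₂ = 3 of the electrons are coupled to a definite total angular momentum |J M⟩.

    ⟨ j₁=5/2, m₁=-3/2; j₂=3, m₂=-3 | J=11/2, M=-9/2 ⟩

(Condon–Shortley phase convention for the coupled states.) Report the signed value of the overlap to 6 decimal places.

+√(5/11) ≈ +0.674200

√[12·0!5!6!/12! · 1!4!0!6!1!10!] = √(1492992000/11)
  +(−1)^0/∏(0,0,4,0,1,6)! = 1/17280  (running 1/17280)
⟨..|..⟩ = √(1492992000/11)·(1/17280) = +0.674200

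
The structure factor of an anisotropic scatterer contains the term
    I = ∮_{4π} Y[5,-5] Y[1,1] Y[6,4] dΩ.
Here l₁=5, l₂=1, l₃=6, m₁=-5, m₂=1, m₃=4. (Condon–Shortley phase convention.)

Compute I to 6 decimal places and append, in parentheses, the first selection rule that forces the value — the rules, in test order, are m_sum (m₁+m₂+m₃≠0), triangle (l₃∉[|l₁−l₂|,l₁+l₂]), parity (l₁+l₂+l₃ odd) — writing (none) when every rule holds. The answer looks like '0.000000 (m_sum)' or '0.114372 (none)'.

0.040859 (none)

Rules hold: Σm=0, L=12 even, 4≤6≤6.
N = 11·3·13 = 429
Δ = 0!·10!·2!/13! = 1/858
Racah Σ t=0..0: t=0:+1/14400 = 1/14400
⇒ 3j(5 1 6; 0 0 0)² = 6/143, sgn +1
Racah Σ t=0..0: t=0:+1/7257600 = 1/7257600
⇒ 3j(5 1 6; -5 1 4)² = 1/858, sgn +1
4πI² = N·(3j₀)²·(3jₘ)² = 3/143
I = +1·√(0.020979/4π) = 0.04085899
No selection rule forces the value: the integral is nonzero (none).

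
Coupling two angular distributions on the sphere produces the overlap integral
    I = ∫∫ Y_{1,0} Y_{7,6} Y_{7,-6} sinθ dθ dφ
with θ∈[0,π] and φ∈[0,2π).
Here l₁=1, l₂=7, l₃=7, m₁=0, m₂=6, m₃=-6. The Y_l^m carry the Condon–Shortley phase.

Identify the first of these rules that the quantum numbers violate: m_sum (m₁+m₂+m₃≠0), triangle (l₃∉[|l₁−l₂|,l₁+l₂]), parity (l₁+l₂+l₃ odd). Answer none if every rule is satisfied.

azimuthal sum: 0 + 6 − 6 = 0  ✓
6 ≤ 7 ≤ 8 (triangle on l)  ✓
L = 1 + 7 + 7 = 15 (odd)  ✗

parity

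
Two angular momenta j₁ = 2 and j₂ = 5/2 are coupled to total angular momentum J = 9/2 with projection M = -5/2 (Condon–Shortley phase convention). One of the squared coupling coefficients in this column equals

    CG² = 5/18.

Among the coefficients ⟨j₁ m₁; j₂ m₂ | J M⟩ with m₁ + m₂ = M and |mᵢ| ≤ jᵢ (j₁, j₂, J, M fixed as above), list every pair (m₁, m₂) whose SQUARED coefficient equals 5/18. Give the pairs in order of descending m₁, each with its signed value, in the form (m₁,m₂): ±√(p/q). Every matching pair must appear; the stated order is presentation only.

Admissible pairs with m₁+m₂ = M = -5/2: (-2,-1/2), (-1,-3/2), (0,-5/2)
  (m₁,m₂)=(0,-5/2): CG² = 1/6, CG = +√(1/6)
  (m₁,m₂)=(-1,-3/2): CG² = 5/9, CG = +√(5/9)
  (m₁,m₂)=(-2,-1/2): CG² = 5/18, CG = +√(5/18)   ← matches the target
Pairs with CG² = 5/18: (-2,-1/2): +√(5/18)

(-2,-1/2): +√(5/18)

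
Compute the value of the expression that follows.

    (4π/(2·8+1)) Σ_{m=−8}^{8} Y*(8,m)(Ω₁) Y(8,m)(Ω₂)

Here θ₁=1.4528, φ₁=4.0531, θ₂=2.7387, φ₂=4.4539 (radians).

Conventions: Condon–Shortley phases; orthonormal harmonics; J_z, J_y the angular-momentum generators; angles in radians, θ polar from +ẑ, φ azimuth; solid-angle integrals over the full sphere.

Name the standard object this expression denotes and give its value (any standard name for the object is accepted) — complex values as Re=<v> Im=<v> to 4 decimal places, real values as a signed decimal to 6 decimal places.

This sum is the spherical-harmonic addition theorem: it equals the Legendre polynomial P_l(cos γ) of the angle γ between the two directions.
Term-by-term m-sum for l=8 (normalisation 4π/17 = 0.739198):
  term(m=-8) = (-0.000140, 0.000009)   from Y*(Ω₁)=(0.259718, 0.412492), Y(Ω₂)=(-0.000137, 0.000253)
  term(m=-7) = (0.000590, 0.000206)   from Y*(Ω₁)=(-0.230046, -0.022470), Y(Ω₂)=(-0.002625, -0.000639)
  term(m=-6) = (0.003387, 0.003072)   from Y*(Ω₁)=(-0.196297, 0.207918), Y(Ω₂)=(-0.000318, -0.015988)
  term(m=-5) = (-0.007280, -0.015741)   from Y*(Ω₁)=(-0.039810, -0.255027), Y(Ω₂)=(0.064605, -0.018462)
  term(m=-4) = (-0.001420, -0.043798)   from Y*(Ω₁)=(-0.187825, -0.103694), Y(Ω₂)=(0.104457, 0.175517)
  term(m=-3) = (-0.041507, 0.107524)   from Y*(Ω₁)=(0.244778, -0.105537), Y(Ω₂)=(-0.302693, 0.308766)
  term(m=-2) = (-0.069898, 0.072201)   from Y*(Ω₁)=(0.045225, -0.175491), Y(Ω₂)=(-0.482050, -0.274073)
  term(m=-1) = (0.050093, -0.021226)   from Y*(Ω₁)=(0.164841, 0.212707), Y(Ω₂)=(0.051678, -0.195451)
  term(m=+0) = (-0.074452, 0.000000)   from Y*(Ω₁)=(0.171171, -0.000000), Y(Ω₂)=(-0.434957, 0.000000)
  term(m=+1) = (0.050093, 0.021226)   from Y*(Ω₁)=(-0.164841, 0.212707), Y(Ω₂)=(-0.051678, -0.195451)
  term(m=+2) = (-0.069898, -0.072201)   from Y*(Ω₁)=(0.045225, 0.175491), Y(Ω₂)=(-0.482050, 0.274073)
  term(m=+3) = (-0.041507, -0.107524)   from Y*(Ω₁)=(-0.244778, -0.105537), Y(Ω₂)=(0.302693, 0.308766)
  term(m=+4) = (-0.001420, 0.043798)   from Y*(Ω₁)=(-0.187825, 0.103694), Y(Ω₂)=(0.104457, -0.175517)
  term(m=+5) = (-0.007280, 0.015741)   from Y*(Ω₁)=(0.039810, -0.255027), Y(Ω₂)=(-0.064605, -0.018462)
  term(m=+6) = (0.003387, -0.003072)   from Y*(Ω₁)=(-0.196297, -0.207918), Y(Ω₂)=(-0.000318, 0.015988)
  term(m=+7) = (0.000590, -0.000206)   from Y*(Ω₁)=(0.230046, -0.022470), Y(Ω₂)=(0.002625, -0.000639)
  term(m=+8) = (-0.000140, -0.000009)   from Y*(Ω₁)=(0.259718, -0.412492), Y(Ω₂)=(-0.000137, -0.000253)
Σ over m = (-0.206804, -0.000000); ×(4π/17) → (-0.152869, -0.000000). Real part: -0.152869

Legendre polynomial (addition theorem), -0.152869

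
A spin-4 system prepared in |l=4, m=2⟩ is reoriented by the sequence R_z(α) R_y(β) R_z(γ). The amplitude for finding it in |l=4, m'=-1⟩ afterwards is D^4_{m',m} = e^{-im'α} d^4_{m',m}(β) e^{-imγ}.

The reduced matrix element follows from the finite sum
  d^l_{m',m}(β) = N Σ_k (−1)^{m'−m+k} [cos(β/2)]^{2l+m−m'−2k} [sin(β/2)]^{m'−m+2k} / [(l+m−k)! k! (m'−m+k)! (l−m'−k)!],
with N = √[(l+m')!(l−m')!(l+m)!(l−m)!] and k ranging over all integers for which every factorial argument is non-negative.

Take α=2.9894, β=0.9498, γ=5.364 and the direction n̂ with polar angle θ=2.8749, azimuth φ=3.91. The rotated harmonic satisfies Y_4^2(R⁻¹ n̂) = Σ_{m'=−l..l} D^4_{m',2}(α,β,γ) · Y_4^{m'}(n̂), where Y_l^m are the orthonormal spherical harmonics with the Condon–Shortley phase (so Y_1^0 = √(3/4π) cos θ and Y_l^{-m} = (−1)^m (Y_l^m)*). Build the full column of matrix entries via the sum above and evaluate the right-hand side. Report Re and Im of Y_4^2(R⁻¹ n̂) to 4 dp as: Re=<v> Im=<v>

Need the full column D^4_{m',2} for m'=−4..4 at α=2.9894, β=0.9498, γ=5.3640.
cos(β/2)=0.889338, sin(β/2)=0.457250
d^4_{-4,2}: single k=6 term ⇒ +0.038250;  D = +0.012799+0.036045i
d^4_{-3,2}: k∈[5..6] ⇒ +0.157817 -0.013906 = +0.143911;  D = -0.027038-0.141348i
d^4_{-2,2}: k∈[4..6] ⇒ +0.410178 -0.086743 +0.001911 = +0.325346;  D = +0.011974+0.325126i
d^4_{-1,2}: k∈[3..5] ⇒ +0.752160 -0.298245 +0.015768 = +0.469682;  D = +0.054073-0.466559i
d^4_{0,2}: k∈[2..4] ⇒ +0.981364 -0.691785 +0.068576 = +0.358155;  D = -0.094694+0.345410i
d^4_{1,2}: k∈[1..3] ⇒ +0.853609 -1.128240 +0.198830 = -0.075800;  D = -0.030892+0.069220i
d^4_{2,2}: k∈[0..2] ⇒ +0.391324 -1.241338 +0.410178 = -0.439836;  D = +0.238075-0.369833i
d^4_{3,2}: k∈[0..1] ⇒ -0.752812 +0.597008 = -0.155804;  D = -0.103220+0.116707i
d^4_{4,2}: single k=0 term ⇒ +0.547379;  D = -0.420609+0.350303i
Y_4^{m'}(θ=2.8749,φ=3.91) and Σ D·Y over m':
  (+0.0128+0.0360i)·(-0.0021-0.0001i)  (-0.0270-0.1413i)·(-0.0148-0.0164i)  (+0.0120+0.3251i)·(+0.0044-0.1280i)  (+0.0541-0.4666i)·(+0.3039-0.2937i)  (-0.0947+0.3454i)·(+0.5703+0.0000i)  (-0.0309+0.0692i)·(-0.3039-0.2937i)  (+0.2381-0.3698i)·(+0.0044+0.1280i)  (-0.1032+0.1167i)·(+0.0148-0.0164i)  (-0.4206+0.3503i)·(-0.0021+0.0001i)
Y_4^2(R⁻¹ n̂) = -0.055526+0.061186i

Re=-0.0555 Im=0.0612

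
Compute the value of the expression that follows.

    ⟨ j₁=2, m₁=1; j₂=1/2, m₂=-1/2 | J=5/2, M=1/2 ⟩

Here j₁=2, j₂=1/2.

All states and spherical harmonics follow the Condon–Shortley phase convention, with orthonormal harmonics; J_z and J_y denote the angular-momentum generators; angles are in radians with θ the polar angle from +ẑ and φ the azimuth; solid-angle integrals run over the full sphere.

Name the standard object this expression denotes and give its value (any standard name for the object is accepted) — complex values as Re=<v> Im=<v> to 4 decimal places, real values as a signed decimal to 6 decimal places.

This is a Clebsch–Gordan (vector-coupling) coefficient.
triangle: 0!·4!·1!/6! = 24/720
(j±m)!: 3!·1!·0!·1!·3!·2! = 72
prefactor² = (2J+1)·Δ·N² = 72/5
  k=0: +1/(0!·0!·1!·0!·3!·1!) = 1/6
Σ = 1/6  ⇒  CG² = 72/5·(1/6)² = 2/5
CG = +√(2/5) = +0.632456

Clebsch–Gordan coefficient, +√(2/5) ≈ +0.632456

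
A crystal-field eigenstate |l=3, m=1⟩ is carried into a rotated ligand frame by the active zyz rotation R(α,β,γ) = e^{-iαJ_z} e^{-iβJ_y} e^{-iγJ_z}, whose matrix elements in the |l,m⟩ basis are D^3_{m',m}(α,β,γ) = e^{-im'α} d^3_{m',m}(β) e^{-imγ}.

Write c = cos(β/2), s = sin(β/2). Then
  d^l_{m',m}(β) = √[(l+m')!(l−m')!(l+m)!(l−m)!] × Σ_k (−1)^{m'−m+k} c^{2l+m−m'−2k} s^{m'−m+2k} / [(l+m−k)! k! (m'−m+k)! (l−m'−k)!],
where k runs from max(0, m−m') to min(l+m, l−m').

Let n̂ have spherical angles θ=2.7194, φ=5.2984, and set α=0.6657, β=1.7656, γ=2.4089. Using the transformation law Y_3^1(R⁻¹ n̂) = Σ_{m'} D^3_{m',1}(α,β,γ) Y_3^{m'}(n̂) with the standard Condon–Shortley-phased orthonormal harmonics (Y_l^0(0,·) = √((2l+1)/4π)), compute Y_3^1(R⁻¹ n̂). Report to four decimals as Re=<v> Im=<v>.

Re=-0.2730 Im=-0.0866

Need the full column D^3_{m',1} for m'=−3..3 at α=0.6657, β=1.7656, γ=2.4089.
cos(β/2)=0.634991, sin(β/2)=0.772520
d^3_{-3,1}: single k=4 term ⇒ +0.556184;  D = +0.509688-0.222618i
d^3_{-2,1}: k∈[3..4] ⇒ +0.746553 -0.552479 = +0.194075;  D = +0.091900-0.170936i
d^3_{-1,1}: k∈[2..4] ⇒ +0.582156 -1.148850 +0.212548 = -0.354145;  D = +0.060754+0.348895i
d^3_{0,1}: k∈[1..3] ⇒ +0.276272 -1.226712 +0.605210 = -0.345230;  D = +0.256636+0.230915i
d^3_{1,1}: k∈[0..2] ⇒ +0.065555 -0.776209 +0.861637 = +0.150983;  D = -0.150645-0.010107i
d^3_{2,1}: k∈[0..1] ⇒ -0.252201 +0.746553 = +0.494353;  D = -0.408367+0.278605i
d^3_{3,1}: single k=0 term ⇒ +0.375780;  D = -0.113342+0.358280i
Y_3^{m'}(θ=2.7194,φ=5.2984) and Σ D·Y over m':
  (+0.5097-0.2226i)·(-0.0282+0.0053i)  (+0.0919-0.1709i)·(+0.0608-0.1442i)  (+0.0608+0.3489i)·(+0.2315+0.3487i)  (+0.2566+0.2309i)·(-0.3950+0.0000i)  (-0.1506-0.0101i)·(-0.2315+0.3487i)  (-0.4084+0.2786i)·(+0.0608+0.1442i)  (-0.1133+0.3583i)·(+0.0282+0.0053i)
Y_3^1(R⁻¹ n̂) = -0.272961-0.086585i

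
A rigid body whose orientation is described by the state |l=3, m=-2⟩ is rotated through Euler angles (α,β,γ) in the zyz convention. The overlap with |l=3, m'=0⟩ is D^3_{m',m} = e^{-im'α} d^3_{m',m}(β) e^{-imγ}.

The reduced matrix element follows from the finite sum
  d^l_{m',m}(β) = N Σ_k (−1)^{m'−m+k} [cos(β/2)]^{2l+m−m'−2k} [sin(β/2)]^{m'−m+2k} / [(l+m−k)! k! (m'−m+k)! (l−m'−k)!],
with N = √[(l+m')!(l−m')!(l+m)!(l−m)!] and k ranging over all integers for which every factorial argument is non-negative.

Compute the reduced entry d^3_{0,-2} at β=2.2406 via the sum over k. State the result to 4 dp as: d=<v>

d=-0.5224

d^3_{0,-2}(β=2.2406) via the finite sum:
With c≡cos(β/2)=0.435412 and s≡sin(β/2)=0.900231, N=[6·6·1·120]^{1/2}=65.726707
Admissible k: 0..1 (factorial args all ≥0)
  k=0: (−1)^2·65.7267/(12)·0.4354^4·0.9002^2 = +0.159541
  k=1: (−1)^3·65.7267/(12)·0.4354^2·0.9002^4 = -0.681990
d^3_{0,-2}(2.2406) = +0.159541 -0.681990 = -0.522450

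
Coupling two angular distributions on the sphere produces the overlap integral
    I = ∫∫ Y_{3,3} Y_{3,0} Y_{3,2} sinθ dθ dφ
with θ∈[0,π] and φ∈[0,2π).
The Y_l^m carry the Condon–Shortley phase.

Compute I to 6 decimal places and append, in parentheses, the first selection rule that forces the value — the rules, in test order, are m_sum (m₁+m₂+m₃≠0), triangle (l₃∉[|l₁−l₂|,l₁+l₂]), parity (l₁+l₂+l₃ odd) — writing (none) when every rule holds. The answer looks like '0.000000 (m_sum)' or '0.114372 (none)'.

m-sum = 3 + 0 + 2 = 5 ≠ 0 ⇒ I = 0

0.000000 (m_sum)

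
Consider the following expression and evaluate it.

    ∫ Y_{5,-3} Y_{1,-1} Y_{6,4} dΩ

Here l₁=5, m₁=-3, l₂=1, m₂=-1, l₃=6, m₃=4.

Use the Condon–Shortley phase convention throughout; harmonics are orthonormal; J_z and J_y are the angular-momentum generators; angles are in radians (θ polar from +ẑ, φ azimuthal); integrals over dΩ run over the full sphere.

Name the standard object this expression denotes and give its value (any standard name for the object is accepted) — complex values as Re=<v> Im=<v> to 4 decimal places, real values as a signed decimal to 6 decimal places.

This is a Gaunt coefficient — the integral of a triple product of spherical harmonics over the sphere.
Checks pass: Σm=0; 12 even; l₃=6∈[4,6].
(2·5+1)(2·1+1)(2·6+1) = 429
Δ: 0! 10! 2! / 13! → 1/858
sum: t=0:+1/14400 = 1/14400
3j²(5 1 6; 0 0 0) = Δ·Π!·Σ² = 6/143  (sign +1)
sum: t=0:+1/161280 = 1/161280
3j²(5 1 6; -3 -1 4) = Δ·Π!·Σ² = 15/286  (sign +1)
combine: 4πI² = 429·6/143·15/286 = 135/143
take √, sign +1: I = 0.27409047

Gaunt coefficient, +0.274090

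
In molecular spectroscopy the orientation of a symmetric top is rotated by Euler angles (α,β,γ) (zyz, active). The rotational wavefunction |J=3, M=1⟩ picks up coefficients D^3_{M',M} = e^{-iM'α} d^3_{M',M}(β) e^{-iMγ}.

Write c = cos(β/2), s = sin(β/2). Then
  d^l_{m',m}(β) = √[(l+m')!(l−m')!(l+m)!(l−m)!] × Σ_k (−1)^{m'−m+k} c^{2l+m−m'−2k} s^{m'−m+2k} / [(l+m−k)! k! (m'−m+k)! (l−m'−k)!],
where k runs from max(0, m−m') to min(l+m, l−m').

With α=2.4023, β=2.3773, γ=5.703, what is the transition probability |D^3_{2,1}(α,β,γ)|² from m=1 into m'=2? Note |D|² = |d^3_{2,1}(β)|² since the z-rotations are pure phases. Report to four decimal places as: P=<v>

Split into d^3_{2,1}(β=2.3773) × two z-phases.
With c≡cos(β/2)=0.372913 and s≡sin(β/2)=0.927866, N=[120·1·24·2]^{1/2}=75.894664
k: max(0,(1)−(2))=0 … min(3+(1),3−(2))=1
  k=0: (−1)^1·75.8947/(24)·0.3729^5·0.9279^1 = -0.021160
  k=1: (−1)^2·75.8947/(12)·0.3729^3·0.9279^3 = +0.262004
d^3_{2,1}(2.3773) = -0.021160 +0.262004 = +0.240844
|D^3_{2,1}|² = |d^3_{2,1}(β)|² = (+0.240844)² = 0.058006 (the z-rotation phases have unit modulus)

P=0.0580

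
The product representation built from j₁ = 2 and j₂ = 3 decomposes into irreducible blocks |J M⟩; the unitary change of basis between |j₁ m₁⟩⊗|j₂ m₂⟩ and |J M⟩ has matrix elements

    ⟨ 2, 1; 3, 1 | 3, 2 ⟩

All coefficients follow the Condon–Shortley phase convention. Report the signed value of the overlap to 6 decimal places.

-0.500000

j₁+j₂−J=2  J+j₁−j₂=2  J−j₁+j₂=4  j₁+j₂+J+1=9
(j₁±m₁, j₂±m₂, J±M) = (3,1,4,2,5,1)
P² = 64
sum k=0..1:
  [0] +1/48 = 1/48
  [1] −1/12 = -1/12
S = -1/16
C² = P²·S² = 1/4 ; C = -0.500000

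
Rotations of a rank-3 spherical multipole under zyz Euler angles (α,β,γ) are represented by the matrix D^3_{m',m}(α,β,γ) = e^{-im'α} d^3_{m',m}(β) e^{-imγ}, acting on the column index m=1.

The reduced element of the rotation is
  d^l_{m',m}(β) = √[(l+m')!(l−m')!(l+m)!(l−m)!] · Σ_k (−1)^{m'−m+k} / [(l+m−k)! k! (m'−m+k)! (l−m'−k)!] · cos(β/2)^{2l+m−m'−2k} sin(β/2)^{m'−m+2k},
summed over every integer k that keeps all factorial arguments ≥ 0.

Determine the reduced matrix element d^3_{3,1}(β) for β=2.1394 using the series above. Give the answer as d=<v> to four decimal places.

d=0.1587

d^3_{3,1}(β=2.1394) via the finite sum:
c=cos(2.139400/2)=0.480387, s=sin(2.139400/2)=0.877056; N=√[720·1·24·2]=185.903201
k∈{0} keeps every argument non-negative
  k=0: (−1)^2·185.9032/(48)·0.4804^4·0.8771^2 = +0.158660
d^3_{3,1}(2.1394) = +0.158660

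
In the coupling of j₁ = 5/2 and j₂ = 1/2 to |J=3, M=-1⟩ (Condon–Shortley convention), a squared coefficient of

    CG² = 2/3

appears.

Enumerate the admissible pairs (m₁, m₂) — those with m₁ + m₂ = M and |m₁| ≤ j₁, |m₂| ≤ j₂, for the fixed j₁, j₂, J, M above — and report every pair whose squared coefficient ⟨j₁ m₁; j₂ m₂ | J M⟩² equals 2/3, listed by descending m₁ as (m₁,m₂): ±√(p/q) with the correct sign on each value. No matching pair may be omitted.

Admissible pairs with m₁+m₂ = M = -1: (-3/2,1/2), (-1/2,-1/2)
  (m₁,m₂)=(-1/2,-1/2): CG² = 2/3, CG = +√(2/3)   ← matches the target
  (m₁,m₂)=(-3/2,1/2): CG² = 1/3, CG = +√(1/3)
Pairs with CG² = 2/3: (-1/2,-1/2): +√(2/3)

(-1/2,-1/2): +√(2/3)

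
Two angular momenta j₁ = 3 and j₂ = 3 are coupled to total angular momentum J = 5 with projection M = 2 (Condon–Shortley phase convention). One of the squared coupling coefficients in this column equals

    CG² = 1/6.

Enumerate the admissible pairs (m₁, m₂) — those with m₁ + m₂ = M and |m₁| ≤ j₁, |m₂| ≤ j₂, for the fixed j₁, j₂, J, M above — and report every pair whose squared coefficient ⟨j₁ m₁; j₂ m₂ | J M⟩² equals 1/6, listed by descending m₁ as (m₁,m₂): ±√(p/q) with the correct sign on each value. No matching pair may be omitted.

(3,-1): +√(1/6); (-1,3): −√(1/6)

Admissible pairs with m₁+m₂ = M = 2: (-1,3), (0,2), (1,1), (2,0), (3,-1)
  (m₁,m₂)=(3,-1): CG² = 1/6, CG = +√(1/6)   ← matches the target
  (m₁,m₂)=(2,0): CG² = 1/3, CG = +√(1/3)
  (m₁,m₂)=(1,1): CG² = 0/1, CG = 0
  (m₁,m₂)=(0,2): CG² = 1/3, CG = −√(1/3)
  (m₁,m₂)=(-1,3): CG² = 1/6, CG = −√(1/6)   ← matches the target
Pairs with CG² = 1/6: (3,-1): +√(1/6); (-1,3): −√(1/6)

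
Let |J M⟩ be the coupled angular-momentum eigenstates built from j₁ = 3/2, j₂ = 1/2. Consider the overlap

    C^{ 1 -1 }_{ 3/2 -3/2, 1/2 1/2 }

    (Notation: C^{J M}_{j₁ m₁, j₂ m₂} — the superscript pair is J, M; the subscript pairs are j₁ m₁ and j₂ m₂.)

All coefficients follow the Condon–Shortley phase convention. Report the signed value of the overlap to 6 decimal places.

j₁+j₂−J=1  J+j₁−j₂=2  J−j₁+j₂=0  j₁+j₂+J+1=4
(j₁±m₁, j₂±m₂, J±M) = (0,3,1,0,0,2)
P² = 3
sum k=1..1:
  [1] −1/2 = -1/2
S = -1/2
C² = P²·S² = 3/4 ; C = -0.866025

−√(3/4) ≈ -0.866025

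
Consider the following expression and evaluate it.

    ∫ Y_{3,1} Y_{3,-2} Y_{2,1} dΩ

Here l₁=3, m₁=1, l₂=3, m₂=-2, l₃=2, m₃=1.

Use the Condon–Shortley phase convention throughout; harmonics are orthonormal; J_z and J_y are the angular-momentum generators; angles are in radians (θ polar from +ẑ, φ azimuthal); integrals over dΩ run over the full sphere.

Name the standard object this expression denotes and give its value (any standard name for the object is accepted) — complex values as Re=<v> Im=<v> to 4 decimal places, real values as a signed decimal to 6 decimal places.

This is a Gaunt coefficient — the integral of a triple product of spherical harmonics over the sphere.
Checks pass: Σm=0; 8 even; l₃=2∈[0,6].
(2·3+1)(2·3+1)(2·2+1) = 245
Δ: 4! 2! 2! / 9! → 1/3780
sum: t=1:−1/24 t=2:+1/4 t=3:−1/24 = 1/6
3j²(3 3 2; 0 0 0) = Δ·Π!·Σ² = 4/105  (sign +1)
sum: t=0:+1/48 t=1:−1/12 = -1/16
3j²(3 3 2; 1 -2 1) = Δ·Π!·Σ² = 1/28  (sign +1)
combine: 4πI² = 245·4/105·1/28 = 1/3
take √, sign +1: I = 0.16286750

Gaunt coefficient, +0.162868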